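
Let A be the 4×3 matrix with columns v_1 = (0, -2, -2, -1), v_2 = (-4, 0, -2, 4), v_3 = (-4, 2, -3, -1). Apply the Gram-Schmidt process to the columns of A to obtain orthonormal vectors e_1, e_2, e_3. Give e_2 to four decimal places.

e_2 = (-0.6667, 0.0000, -0.3333, 0.6667)

v_1 = (0, -2, -2, -1); ‖v_1‖ = 3.0000, so e_1 = (0.0000, -0.6667, -0.6667, -0.3333).
e_1·v_2 = 0.0000·(-4) + (-0.6667)·0 + (-0.6667)·(-2) + (-0.3333)·4 = 0.0000.
u_2 = v_2 + 0.0000·e_1 = (-4.0000, 0.0000, -2.0000, 4.0000).
‖u_2‖ = 6.0000, so e_2 = (-0.6667, 0.0000, -0.3333, 0.6667).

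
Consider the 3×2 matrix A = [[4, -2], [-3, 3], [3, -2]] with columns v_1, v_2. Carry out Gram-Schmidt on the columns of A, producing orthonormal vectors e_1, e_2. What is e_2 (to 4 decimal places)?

v_1 = (4, -3, 3); ‖v_1‖ = 5.8310, so e_1 = (0.6860, -0.5145, 0.5145).
e_1·v_2 = 0.6860·(-2) + (-0.5145)·3 + 0.5145·(-2) = -3.9445.
u_2 = v_2 + 3.9445·e_1 = (0.7059, 0.9706, 0.0294).
‖u_2‖ = 1.2005, so e_2 = (0.5880, 0.8085, 0.0245).

e_2 = (0.5880, 0.8085, 0.0245)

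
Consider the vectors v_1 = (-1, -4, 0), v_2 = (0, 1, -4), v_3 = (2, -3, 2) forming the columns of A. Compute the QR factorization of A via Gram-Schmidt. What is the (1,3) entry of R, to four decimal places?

v_1 = (-1, -4, 0); ‖v_1‖ = 4.1231, so q_1 = (-0.2425, -0.9701, 0.0000).
r_{13} = q_1·v_3 = 2.4254.

r_{13} = 2.4254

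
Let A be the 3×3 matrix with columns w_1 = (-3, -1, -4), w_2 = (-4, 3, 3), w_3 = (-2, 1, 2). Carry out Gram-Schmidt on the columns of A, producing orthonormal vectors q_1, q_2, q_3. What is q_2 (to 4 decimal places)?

q_2 = (-0.7492, 0.4972, 0.4376)

w_1 = (-3, -1, -4); ‖w_1‖ = 5.0990, so q_1 = (-0.5883, -0.1961, -0.7845).
q_1·w_2 = (-0.5883)·(-4) + (-0.1961)·3 + (-0.7845)·3 = -0.5883.
u_2 = w_2 + 0.5883·q_1 = (-4.3462, 2.8846, 2.5385).
‖u_2‖ = 5.8012, so q_2 = (-0.7492, 0.4972, 0.4376).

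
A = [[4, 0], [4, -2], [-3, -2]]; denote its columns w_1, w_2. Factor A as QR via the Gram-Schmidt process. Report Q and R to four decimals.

Q = [[0.6247, 0.0694], [0.6247, -0.6420], [-0.4685, -0.7635]], R = [[6.4031, -0.3123], [0.0000, 2.8111]]

e_1 = w_1/‖w_1‖ = (4, 4, -3)/6.4031 = (0.6247, 0.6247, -0.4685).
r_{12} = e_1·w_2 = -0.3123.
u_2 = w_2 + 0.3123·e_1 = (0.1951, -1.8049, -2.1463).
‖u_2‖ = 2.8111, so e_2 = (0.0694, -0.6420, -0.7635).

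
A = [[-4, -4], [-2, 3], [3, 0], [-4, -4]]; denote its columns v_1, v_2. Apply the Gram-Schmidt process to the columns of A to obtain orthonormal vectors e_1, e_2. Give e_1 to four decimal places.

e_1 = (-0.5963, -0.2981, 0.4472, -0.5963)

v_1 = (-4, -2, 3, -4); ‖v_1‖ = 6.7082, so e_1 = (-0.5963, -0.2981, 0.4472, -0.5963).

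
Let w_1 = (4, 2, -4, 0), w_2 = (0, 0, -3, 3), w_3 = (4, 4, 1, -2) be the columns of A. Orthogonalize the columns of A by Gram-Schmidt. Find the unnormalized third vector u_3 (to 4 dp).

u_3 = (0.2857, 2.1429, 1.3571, 1.3571)

w_1 = (4, 2, -4, 0); ‖w_1‖ = 6.0000, so e_1 = (0.6667, 0.3333, -0.6667, 0.0000).
e_1·w_2 = 0.6667·0 + 0.3333·0 + (-0.6667)·(-3) + 0.0000·3 = 2.0000.
u_2 = w_2 − 2.0000·e_1 = (-1.3333, -0.6667, -1.6667, 3.0000).
‖u_2‖ = 3.7417, so e_2 = (-0.3563, -0.1782, -0.4454, 0.8018).
e_1·w_3 = 0.6667·4 + 0.3333·4 + (-0.6667)·1 + 0.0000·(-2) = 3.3333; e_2·w_3 = (-0.3563)·4 + (-0.1782)·4 + (-0.4454)·1 + 0.8018·(-2) = -4.1871.
u_3 = w_3 − 3.3333·e_1 + 4.1871·e_2 = (0.2857, 2.1429, 1.3571, 1.3571).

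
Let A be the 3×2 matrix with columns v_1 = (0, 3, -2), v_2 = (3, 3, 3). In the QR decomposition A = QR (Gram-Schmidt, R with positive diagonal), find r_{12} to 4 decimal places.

r_{12} = 0.8321

e_1 = v_1/‖v_1‖ = (0, 3, -2)/3.6056 = (0.0000, 0.8321, -0.5547).
r_{12} = e_1·v_2 = 0.8321.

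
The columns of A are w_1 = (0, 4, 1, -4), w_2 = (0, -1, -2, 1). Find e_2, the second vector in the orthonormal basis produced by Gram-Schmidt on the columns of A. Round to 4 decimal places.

e_2 = (0.0000, 0.1231, -0.9847, -0.1231)

e_1 = w_1/‖w_1‖ = (0, 4, 1, -4)/5.7446 = (0.0000, 0.6963, 0.1741, -0.6963).
r_{12} = e_1·w_2 = -1.7408.
u_2 = w_2 + 1.7408·e_1 = (0.0000, 0.2121, -1.6970, -0.2121).
‖u_2‖ = 1.7233, so e_2 = (0.0000, 0.1231, -0.9847, -0.1231).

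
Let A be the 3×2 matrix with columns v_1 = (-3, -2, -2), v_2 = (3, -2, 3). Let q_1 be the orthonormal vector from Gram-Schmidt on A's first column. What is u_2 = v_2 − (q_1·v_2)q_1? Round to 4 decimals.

u_2 = (1.0588, -3.2941, 1.7059)

v_1 = (-3, -2, -2); ‖v_1‖ = 4.1231, so q_1 = (-0.7276, -0.4851, -0.4851).
q_1·v_2 = (-0.7276)·3 + (-0.4851)·(-2) + (-0.4851)·3 = -2.6679.
u_2 = v_2 + 2.6679·q_1 = (1.0588, -3.2941, 1.7059).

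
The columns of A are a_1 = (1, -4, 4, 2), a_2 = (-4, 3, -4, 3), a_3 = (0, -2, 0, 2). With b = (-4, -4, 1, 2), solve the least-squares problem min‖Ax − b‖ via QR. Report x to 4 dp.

x = (0.9343, 0.6058, 0.0985)

a_1 = (1, -4, 4, 2); ‖a_1‖ = 6.0828, so q_1 = (0.1644, -0.6576, 0.6576, 0.3288).
q_1·a_2 = 0.1644·(-4) + (-0.6576)·3 + 0.6576·(-4) + 0.3288·3 = -4.2744.
u_2 = a_2 + 4.2744·q_1 = (-3.2973, 0.1892, -1.1892, 4.4054).
‖u_2‖ = 5.6329, so q_2 = (-0.5854, 0.0336, -0.2111, 0.7821).
q_1·a_3 = 0.1644·0 + (-0.6576)·(-2) + 0.6576·0 + 0.3288·2 = 1.9728; q_2·a_3 = (-0.5854)·0 + 0.0336·(-2) + (-0.2111)·0 + 0.7821·2 = 1.4970.
u_3 = a_3 − 1.9728·q_1 − 1.4970·q_2 = (0.5520, -0.7530, -0.9813, 0.1806).
‖u_3‖ = 1.3664, so q_3 = (0.4039, -0.5511, -0.7181, 0.1322).
Qᵀb = (3.2880, 3.5602, 0.1346).
Back-substitute: x_3 = 0.1346/1.3664 = 0.0985.
x_2 = (3.5602 − 1.4970·0.0985)/5.6329 = 0.6058.
x_1 = (3.2880 + 4.2744·0.6058 − 1.9728·0.0985)/6.0828 = 0.9343.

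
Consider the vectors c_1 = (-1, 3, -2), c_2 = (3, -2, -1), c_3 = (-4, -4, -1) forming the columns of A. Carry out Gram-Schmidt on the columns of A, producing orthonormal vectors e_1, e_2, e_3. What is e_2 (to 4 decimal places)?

c_1 = (-1, 3, -2); ‖c_1‖ = 3.7417, so e_1 = (-0.2673, 0.8018, -0.5345).
e_1·c_2 = (-0.2673)·3 + 0.8018·(-2) + (-0.5345)·(-1) = -1.8708.
u_2 = c_2 + 1.8708·e_1 = (2.5000, -0.5000, -2.0000).
‖u_2‖ = 3.2404, so e_2 = (0.7715, -0.1543, -0.6172).

e_2 = (0.7715, -0.1543, -0.6172)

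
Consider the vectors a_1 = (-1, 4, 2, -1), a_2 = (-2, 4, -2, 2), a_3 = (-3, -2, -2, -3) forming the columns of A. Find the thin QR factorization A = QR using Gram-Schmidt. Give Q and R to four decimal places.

Q = [[-0.2132, -0.3140, -0.6734], [0.8528, 0.3925, -0.1718], [0.4264, -0.6673, -0.3161], [-0.2132, 0.5495, -0.6459]], R = [[4.6904, 2.5584, -1.2792], [0.0000, 4.6319, -0.1570], [0.0000, 0.0000, 4.9335]]

a_1 = (-1, 4, 2, -1); ‖a_1‖ = 4.6904, so q_1 = (-0.2132, 0.8528, 0.4264, -0.2132).
q_1·a_2 = (-0.2132)·(-2) + 0.8528·4 + 0.4264·(-2) + (-0.2132)·2 = 2.5584.
u_2 = a_2 − 2.5584·q_1 = (-1.4545, 1.8182, -3.0909, 2.5455).
‖u_2‖ = 4.6319, so q_2 = (-0.3140, 0.3925, -0.6673, 0.5495).
q_1·a_3 = (-0.2132)·(-3) + 0.8528·(-2) + 0.4264·(-2) + (-0.2132)·(-3) = -1.2792; q_2·a_3 = (-0.3140)·(-3) + 0.3925·(-2) + (-0.6673)·(-2) + 0.5495·(-3) = -0.1570.
u_3 = a_3 + 1.2792·q_1 + 0.1570·q_2 = (-3.3220, -0.8475, -1.5593, -3.1864).
‖u_3‖ = 4.9335, so q_3 = (-0.6734, -0.1718, -0.3161, -0.6459).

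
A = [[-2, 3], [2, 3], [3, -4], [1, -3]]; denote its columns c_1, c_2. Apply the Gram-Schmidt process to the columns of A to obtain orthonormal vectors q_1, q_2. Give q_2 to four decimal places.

c_1 = (-2, 2, 3, 1); ‖c_1‖ = 4.2426, so q_1 = (-0.4714, 0.4714, 0.7071, 0.2357).
q_1·c_2 = (-0.4714)·3 + 0.4714·3 + 0.7071·(-4) + 0.2357·(-3) = -3.5355.
u_2 = c_2 + 3.5355·q_1 = (1.3333, 4.6667, -1.5000, -2.1667).
‖u_2‖ = 5.5227, so q_2 = (0.2414, 0.8450, -0.2716, -0.3923).

q_2 = (0.2414, 0.8450, -0.2716, -0.3923)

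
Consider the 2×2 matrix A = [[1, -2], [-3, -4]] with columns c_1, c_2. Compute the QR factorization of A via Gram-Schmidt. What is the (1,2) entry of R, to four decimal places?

r_{12} = 3.1623

c_1 = (1, -3); ‖c_1‖ = 3.1623, so q_1 = (0.3162, -0.9487).
r_{12} = q_1·c_2 = 3.1623.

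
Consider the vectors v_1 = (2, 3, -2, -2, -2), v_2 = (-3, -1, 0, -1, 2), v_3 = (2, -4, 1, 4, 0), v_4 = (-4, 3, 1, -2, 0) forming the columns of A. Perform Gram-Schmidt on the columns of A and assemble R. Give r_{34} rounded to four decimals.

e_1 = v_1/‖v_1‖ = (2, 3, -2, -2, -2)/5.0000 = (0.4000, 0.6000, -0.4000, -0.4000, -0.4000).
r_{12} = e_1·v_2 = -2.2000.
u_2 = v_2 + 2.2000·e_1 = (-2.1200, 0.3200, -0.8800, -1.8800, 1.1200).
‖u_2‖ = 3.1875, so e_2 = (-0.6651, 0.1004, -0.2761, -0.5898, 0.3514).
r_{13} = e_1·v_3 = -3.6000; r_{23} = e_2·v_3 = -4.3671.
u_3 = v_3 + 3.6000·e_1 + 4.3671·e_2 = (0.5354, -1.4016, -1.6457, -0.0157, 0.0945).
‖u_3‖ = 2.2290, so e_3 = (0.2402, -0.6288, -0.7383, -0.0071, 0.0424).
r_{34} = e_3·v_4 = -3.5714.

r_{34} = -3.5714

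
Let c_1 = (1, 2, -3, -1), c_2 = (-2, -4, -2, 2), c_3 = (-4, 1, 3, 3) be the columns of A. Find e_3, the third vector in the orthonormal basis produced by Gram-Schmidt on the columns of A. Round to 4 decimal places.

e_3 = (-0.6777, 0.5707, 0.0000, 0.4637)

e_1 = c_1/‖c_1‖ = (1, 2, -3, -1)/3.8730 = (0.2582, 0.5164, -0.7746, -0.2582).
r_{12} = e_1·c_2 = -1.5492.
u_2 = c_2 + 1.5492·e_1 = (-1.6000, -3.2000, -3.2000, 1.6000).
‖u_2‖ = 5.0596, so e_2 = (-0.3162, -0.6325, -0.6325, 0.3162).
r_{13} = e_1·c_3 = -3.6148; r_{23} = e_2·c_3 = -0.3162.
u_3 = c_3 + 3.6148·e_1 + 0.3162·e_2 = (-3.1667, 2.6667, 0.0000, 2.1667).
‖u_3‖ = 4.6726, so e_3 = (-0.6777, 0.5707, 0.0000, 0.4637).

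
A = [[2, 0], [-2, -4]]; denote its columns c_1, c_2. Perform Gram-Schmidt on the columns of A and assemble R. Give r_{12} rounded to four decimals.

c_1 = (2, -2); ‖c_1‖ = 2.8284, so e_1 = (0.7071, -0.7071).
r_{12} = e_1·c_2 = 2.8284.

r_{12} = 2.8284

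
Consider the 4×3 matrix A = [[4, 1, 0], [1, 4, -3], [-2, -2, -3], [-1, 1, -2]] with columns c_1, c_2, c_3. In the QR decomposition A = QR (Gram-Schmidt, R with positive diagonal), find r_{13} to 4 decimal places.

q_1 = c_1/‖c_1‖ = (4, 1, -2, -1)/4.6904 = (0.8528, 0.2132, -0.4264, -0.2132).
r_{13} = q_1·c_3 = 1.0660.

r_{13} = 1.0660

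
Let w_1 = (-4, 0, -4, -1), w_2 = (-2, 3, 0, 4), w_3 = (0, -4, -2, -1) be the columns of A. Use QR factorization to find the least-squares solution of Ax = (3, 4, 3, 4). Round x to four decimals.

w_1 = (-4, 0, -4, -1); ‖w_1‖ = 5.7446, so q_1 = (-0.6963, 0.0000, -0.6963, -0.1741).
q_1·w_2 = (-0.6963)·(-2) + 0.0000·3 + (-0.6963)·0 + (-0.1741)·4 = 0.6963.
u_2 = w_2 − 0.6963·q_1 = (-1.5152, 3.0000, 0.4848, 4.1212).
‖u_2‖ = 5.3400, so q_2 = (-0.2837, 0.5618, 0.0908, 0.7718).
q_1·w_3 = (-0.6963)·0 + 0.0000·(-4) + (-0.6963)·(-2) + (-0.1741)·(-1) = 1.5667; q_2·w_3 = (-0.2837)·0 + 0.5618·(-4) + 0.0908·(-2) + 0.7718·(-1) = -3.2006.
u_3 = w_3 − 1.5667·q_1 + 3.2006·q_2 = (0.1828, -2.2019, -0.6185, 1.7428).
‖u_3‖ = 2.8813, so q_3 = (0.0634, -0.7642, -0.2147, 0.6049).
Qᵀb = (-4.8742, 4.7555, -1.0910).
Back-substitute: x_3 = -1.0910/2.8813 = -0.3786.
x_2 = (4.7555 + 3.2006·(-0.3786))/5.3400 = 0.6636.
x_1 = (-4.8742 − 0.6963·0.6636 − 1.5667·(-0.3786))/5.7446 = -0.8257.

x = (-0.8257, 0.6636, -0.3786)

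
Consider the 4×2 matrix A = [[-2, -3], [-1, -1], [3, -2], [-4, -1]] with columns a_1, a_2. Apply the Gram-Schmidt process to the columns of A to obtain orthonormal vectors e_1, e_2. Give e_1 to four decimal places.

e_1 = (-0.3651, -0.1826, 0.5477, -0.7303)

a_1 = (-2, -1, 3, -4); ‖a_1‖ = 5.4772, so e_1 = (-0.3651, -0.1826, 0.5477, -0.7303).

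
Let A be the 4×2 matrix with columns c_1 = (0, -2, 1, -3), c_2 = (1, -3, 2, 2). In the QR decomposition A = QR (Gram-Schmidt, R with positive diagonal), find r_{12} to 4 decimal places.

c_1 = (0, -2, 1, -3); ‖c_1‖ = 3.7417, so q_1 = (0.0000, -0.5345, 0.2673, -0.8018).
r_{12} = q_1·c_2 = 0.5345.

r_{12} = 0.5345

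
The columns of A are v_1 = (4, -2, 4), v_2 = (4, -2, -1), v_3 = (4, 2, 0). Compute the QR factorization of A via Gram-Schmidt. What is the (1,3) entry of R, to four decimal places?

r_{13} = 2.0000

e_1 = v_1/‖v_1‖ = (4, -2, 4)/6.0000 = (0.6667, -0.3333, 0.6667).
r_{13} = e_1·v_3 = 2.0000.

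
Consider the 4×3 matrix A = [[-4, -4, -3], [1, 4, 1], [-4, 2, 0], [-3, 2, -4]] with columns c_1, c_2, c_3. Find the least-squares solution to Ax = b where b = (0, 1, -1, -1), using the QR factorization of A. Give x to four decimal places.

x = (0.1746, -0.0331, 0.0346)

c_1 = (-4, 1, -4, -3); ‖c_1‖ = 6.4807, so e_1 = (-0.6172, 0.1543, -0.6172, -0.4629).
e_1·c_2 = (-0.6172)·(-4) + 0.1543·4 + (-0.6172)·2 + (-0.4629)·2 = 0.9258.
u_2 = c_2 − 0.9258·e_1 = (-3.4286, 3.8571, 2.5714, 2.4286).
‖u_2‖ = 6.2564, so e_2 = (-0.5480, 0.6165, 0.4110, 0.3882).
e_1·c_3 = (-0.6172)·(-3) + 0.1543·1 + (-0.6172)·0 + (-0.4629)·(-4) = 3.8576; e_2·c_3 = (-0.5480)·(-3) + 0.6165·1 + 0.4110·0 + 0.3882·(-4) = 0.7078.
u_3 = c_3 − 3.8576·e_1 − 0.7078·e_2 = (-0.2311, -0.0316, 2.0900, -2.4891).
‖u_3‖ = 3.2585, so e_3 = (-0.0709, -0.0097, 0.6414, -0.7639).
Qᵀb = (1.2344, -0.1827, 0.1127).
Back-substitute: x_3 = 0.1127/3.2585 = 0.0346.
x_2 = (-0.1827 − 0.7078·0.0346)/6.2564 = -0.0331.
x_1 = (1.2344 − 0.9258·(-0.0331) − 3.8576·0.0346)/6.4807 = 0.1746.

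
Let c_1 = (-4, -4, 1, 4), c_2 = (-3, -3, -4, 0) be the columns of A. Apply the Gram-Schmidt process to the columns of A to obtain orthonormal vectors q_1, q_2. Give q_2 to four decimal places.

q_2 = (-0.2690, -0.2690, -0.8672, -0.3212)

q_1 = c_1/‖c_1‖ = (-4, -4, 1, 4)/7.0000 = (-0.5714, -0.5714, 0.1429, 0.5714).
r_{12} = q_1·c_2 = 2.8571.
u_2 = c_2 − 2.8571·q_1 = (-1.3673, -1.3673, -4.4082, -1.6327).
‖u_2‖ = 5.0830, so q_2 = (-0.2690, -0.2690, -0.8672, -0.3212).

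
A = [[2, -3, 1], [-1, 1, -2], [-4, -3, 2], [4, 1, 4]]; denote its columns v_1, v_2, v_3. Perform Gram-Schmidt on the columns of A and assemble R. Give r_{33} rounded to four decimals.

r_{33} = 3.9477

q_1 = v_1/‖v_1‖ = (2, -1, -4, 4)/6.0828 = (0.3288, -0.1644, -0.6576, 0.6576).
r_{12} = q_1·v_2 = 1.4796.
u_2 = v_2 − 1.4796·q_1 = (-3.4865, 1.2432, -2.0270, 0.0270).
‖u_2‖ = 4.2203, so q_2 = (-0.8261, 0.2946, -0.4803, 0.0064).
r_{13} = q_1·v_3 = 1.9728; r_{23} = q_2·v_3 = -2.3503.
u_3 = v_3 − 1.9728·q_1 + 2.3503·q_2 = (-1.5903, -0.9833, 2.1684, 2.7178).
r_{33} = ‖u_3‖ = 3.9477.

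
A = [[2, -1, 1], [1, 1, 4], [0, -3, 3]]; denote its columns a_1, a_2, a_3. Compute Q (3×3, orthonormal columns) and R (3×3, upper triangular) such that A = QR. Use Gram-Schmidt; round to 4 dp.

Q = [[0.8944, -0.1826, -0.4082], [0.4472, 0.3651, 0.8165], [0.0000, -0.9129, 0.4082]], R = [[2.2361, -0.4472, 2.6833], [0.0000, 3.2863, -1.4606], [0.0000, 0.0000, 4.0825]]

e_1 = a_1/‖a_1‖ = (2, 1, 0)/2.2361 = (0.8944, 0.4472, 0.0000).
r_{12} = e_1·a_2 = -0.4472.
u_2 = a_2 + 0.4472·e_1 = (-0.6000, 1.2000, -3.0000).
‖u_2‖ = 3.2863, so e_2 = (-0.1826, 0.3651, -0.9129).
r_{13} = e_1·a_3 = 2.6833; r_{23} = e_2·a_3 = -1.4606.
u_3 = a_3 − 2.6833·e_1 + 1.4606·e_2 = (-1.6667, 3.3333, 1.6667).
‖u_3‖ = 4.0825, so e_3 = (-0.4082, 0.8165, 0.4082).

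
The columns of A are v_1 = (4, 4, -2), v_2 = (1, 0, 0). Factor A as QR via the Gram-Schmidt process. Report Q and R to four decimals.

Q = [[0.6667, 0.7454], [0.6667, -0.5963], [-0.3333, 0.2981]], R = [[6.0000, 0.6667], [0.0000, 0.7454]]

v_1 = (4, 4, -2); ‖v_1‖ = 6.0000, so q_1 = (0.6667, 0.6667, -0.3333).
q_1·v_2 = 0.6667·1 + 0.6667·0 + (-0.3333)·0 = 0.6667.
u_2 = v_2 − 0.6667·q_1 = (0.5556, -0.4444, 0.2222).
‖u_2‖ = 0.7454, so q_2 = (0.7454, -0.5963, 0.2981).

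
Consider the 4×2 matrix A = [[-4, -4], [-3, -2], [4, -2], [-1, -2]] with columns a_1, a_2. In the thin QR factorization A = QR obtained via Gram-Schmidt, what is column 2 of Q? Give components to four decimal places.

q_2 = (-0.5291, -0.1831, -0.7529, -0.3459)

a_1 = (-4, -3, 4, -1); ‖a_1‖ = 6.4807, so q_1 = (-0.6172, -0.4629, 0.6172, -0.1543).
q_1·a_2 = (-0.6172)·(-4) + (-0.4629)·(-2) + 0.6172·(-2) + (-0.1543)·(-2) = 2.4689.
u_2 = a_2 − 2.4689·q_1 = (-2.4762, -0.8571, -3.5238, -1.6190).
‖u_2‖ = 4.6803, so q_2 = (-0.5291, -0.1831, -0.7529, -0.3459).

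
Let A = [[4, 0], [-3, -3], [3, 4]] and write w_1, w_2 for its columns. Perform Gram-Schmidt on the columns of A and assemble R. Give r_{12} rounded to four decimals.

q_1 = w_1/‖w_1‖ = (4, -3, 3)/5.8310 = (0.6860, -0.5145, 0.5145).
r_{12} = q_1·w_2 = 3.6015.

r_{12} = 3.6015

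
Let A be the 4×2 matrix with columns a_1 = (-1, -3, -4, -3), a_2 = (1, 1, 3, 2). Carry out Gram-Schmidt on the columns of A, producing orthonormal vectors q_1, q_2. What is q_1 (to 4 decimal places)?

q_1 = (-0.1690, -0.5071, -0.6761, -0.5071)

a_1 = (-1, -3, -4, -3); ‖a_1‖ = 5.9161, so q_1 = (-0.1690, -0.5071, -0.6761, -0.5071).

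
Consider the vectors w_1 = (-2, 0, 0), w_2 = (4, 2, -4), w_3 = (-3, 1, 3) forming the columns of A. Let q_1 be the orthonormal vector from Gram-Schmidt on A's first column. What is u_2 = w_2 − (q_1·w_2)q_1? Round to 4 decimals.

w_1 = (-2, 0, 0); ‖w_1‖ = 2.0000, so q_1 = (-1.0000, 0.0000, 0.0000).
q_1·w_2 = (-1.0000)·4 + 0.0000·2 + 0.0000·(-4) = -4.0000.
u_2 = w_2 + 4.0000·q_1 = (0.0000, 2.0000, -4.0000).

u_2 = (0.0000, 2.0000, -4.0000)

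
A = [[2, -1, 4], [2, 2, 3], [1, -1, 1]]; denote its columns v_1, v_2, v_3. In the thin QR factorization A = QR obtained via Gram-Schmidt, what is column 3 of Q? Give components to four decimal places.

q_1 = v_1/‖v_1‖ = (2, 2, 1)/3.0000 = (0.6667, 0.6667, 0.3333).
r_{12} = q_1·v_2 = 0.3333.
u_2 = v_2 − 0.3333·q_1 = (-1.2222, 1.7778, -1.1111).
‖u_2‖ = 2.4267, so q_2 = (-0.5037, 0.7326, -0.4579).
r_{13} = q_1·v_3 = 5.0000; r_{23} = q_2·v_3 = -0.2747.
u_3 = v_3 − 5.0000·q_1 + 0.2747·q_2 = (0.5283, -0.1321, -0.7925).
‖u_3‖ = 0.9615, so q_3 = (0.5494, -0.1374, -0.8242).

q_3 = (0.5494, -0.1374, -0.8242)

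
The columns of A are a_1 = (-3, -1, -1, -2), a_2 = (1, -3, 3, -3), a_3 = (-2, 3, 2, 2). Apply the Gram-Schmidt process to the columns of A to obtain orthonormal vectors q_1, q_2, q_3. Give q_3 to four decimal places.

q_3 = (-0.4913, 0.4283, 0.7432, 0.1512)

a_1 = (-3, -1, -1, -2); ‖a_1‖ = 3.8730, so q_1 = (-0.7746, -0.2582, -0.2582, -0.5164).
q_1·a_2 = (-0.7746)·1 + (-0.2582)·(-3) + (-0.2582)·3 + (-0.5164)·(-3) = 0.7746.
u_2 = a_2 − 0.7746·q_1 = (1.6000, -2.8000, 3.2000, -2.6000).
‖u_2‖ = 5.2345, so q_2 = (0.3057, -0.5349, 0.6113, -0.4967).
q_1·a_3 = (-0.7746)·(-2) + (-0.2582)·3 + (-0.2582)·2 + (-0.5164)·2 = -0.7746; q_2·a_3 = 0.3057·(-2) + (-0.5349)·3 + 0.6113·2 + (-0.4967)·2 = -1.9868.
u_3 = a_3 + 0.7746·q_1 + 1.9868·q_2 = (-1.9927, 1.7372, 3.0146, 0.6131).
‖u_3‖ = 4.0562, so q_3 = (-0.4913, 0.4283, 0.7432, 0.1512).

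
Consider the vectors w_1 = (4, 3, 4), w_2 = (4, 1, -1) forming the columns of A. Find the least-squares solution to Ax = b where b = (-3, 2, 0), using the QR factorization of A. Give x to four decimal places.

q_1 = w_1/‖w_1‖ = (4, 3, 4)/6.4031 = (0.6247, 0.4685, 0.6247).
r_{12} = q_1·w_2 = 2.3426.
u_2 = w_2 − 2.3426·q_1 = (2.5366, -0.0976, -2.4634).
‖u_2‖ = 3.5373, so q_2 = (0.7171, -0.0276, -0.6964).
Qᵀb = (-0.9370, -2.2065).
Back-substitute: x_2 = -2.2065/3.5373 = -0.6238.
x_1 = (-0.9370 − 2.3426·(-0.6238))/6.4031 = 0.0819.

x = (0.0819, -0.6238)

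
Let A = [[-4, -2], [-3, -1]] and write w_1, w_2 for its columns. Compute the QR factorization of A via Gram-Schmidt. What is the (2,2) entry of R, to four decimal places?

w_1 = (-4, -3); ‖w_1‖ = 5.0000, so q_1 = (-0.8000, -0.6000).
q_1·w_2 = (-0.8000)·(-2) + (-0.6000)·(-1) = 2.2000.
u_2 = w_2 − 2.2000·q_1 = (-0.2400, 0.3200).
r_{22} = ‖u_2‖ = 0.4000.

r_{22} = 0.4000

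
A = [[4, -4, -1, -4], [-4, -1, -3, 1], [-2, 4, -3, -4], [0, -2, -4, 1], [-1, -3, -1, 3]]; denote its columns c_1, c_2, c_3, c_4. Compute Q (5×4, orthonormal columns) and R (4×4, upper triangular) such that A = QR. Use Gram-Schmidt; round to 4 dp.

c_1 = (4, -4, -2, 0, -1); ‖c_1‖ = 6.0828, so e_1 = (0.6576, -0.6576, -0.3288, 0.0000, -0.1644).
e_1·c_2 = 0.6576·(-4) + (-0.6576)·(-1) + (-0.3288)·4 + 0.0000·(-2) + (-0.1644)·(-3) = -2.7948.
u_2 = c_2 + 2.7948·e_1 = (-2.1622, -2.8378, 3.0811, -2.0000, -3.4595).
‖u_2‖ = 6.1797, so e_2 = (-0.3499, -0.4592, 0.4986, -0.3236, -0.5598).
e_1·c_3 = 0.6576·(-1) + (-0.6576)·(-3) + (-0.3288)·(-3) + 0.0000·(-4) + (-0.1644)·(-1) = 2.4660; e_2·c_3 = (-0.3499)·(-1) + (-0.4592)·(-3) + 0.4986·(-3) + (-0.3236)·(-4) + (-0.5598)·(-1) = 2.0862.
u_3 = c_3 − 2.4660·e_1 − 2.0862·e_2 = (-1.8917, -0.4204, -3.2293, -3.3248, 0.5732).
‖u_3‖ = 5.0564, so e_3 = (-0.3741, -0.0831, -0.6387, -0.6576, 0.1134).
e_1·c_4 = 0.6576·(-4) + (-0.6576)·1 + (-0.3288)·(-4) + 0.0000·1 + (-0.1644)·3 = -2.4660; e_2·c_4 = (-0.3499)·(-4) + (-0.4592)·1 + 0.4986·(-4) + (-0.3236)·1 + (-0.5598)·3 = -3.0571; e_3·c_4 = (-0.3741)·(-4) + (-0.0831)·1 + (-0.6387)·(-4) + (-0.6576)·1 + 0.1134·3 = 3.6506.
u_4 = c_4 + 2.4660·e_1 + 3.0571·e_2 − 3.6506·e_3 = (-2.0822, -1.7220, -0.9552, 2.4111, 0.4694).
‖u_4‖ = 3.7745, so e_4 = (-0.5517, -0.4562, -0.2531, 0.6388, 0.1244).

Q = [[0.6576, -0.3499, -0.3741, -0.5517], [-0.6576, -0.4592, -0.0831, -0.4562], [-0.3288, 0.4986, -0.6387, -0.2531], [0.0000, -0.3236, -0.6576, 0.6388], [-0.1644, -0.5598, 0.1134, 0.1244]], R = [[6.0828, -2.7948, 2.4660, -2.4660], [0.0000, 6.1797, 2.0862, -3.0571], [0.0000, 0.0000, 5.0564, 3.6506], [0.0000, 0.0000, 0.0000, 3.7745]]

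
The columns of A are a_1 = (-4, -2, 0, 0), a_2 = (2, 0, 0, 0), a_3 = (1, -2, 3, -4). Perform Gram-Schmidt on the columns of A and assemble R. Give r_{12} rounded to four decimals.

a_1 = (-4, -2, 0, 0); ‖a_1‖ = 4.4721, so e_1 = (-0.8944, -0.4472, 0.0000, 0.0000).
r_{12} = e_1·a_2 = -1.7889.

r_{12} = -1.7889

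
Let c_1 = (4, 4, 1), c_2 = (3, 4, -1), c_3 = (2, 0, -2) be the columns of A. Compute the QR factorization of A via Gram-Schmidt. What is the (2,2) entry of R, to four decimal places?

r_{22} = 1.9771

q_1 = c_1/‖c_1‖ = (4, 4, 1)/5.7446 = (0.6963, 0.6963, 0.1741).
r_{12} = q_1·c_2 = 4.7001.
u_2 = c_2 − 4.7001·q_1 = (-0.2727, 0.7273, -1.8182).
r_{22} = ‖u_2‖ = 1.9771.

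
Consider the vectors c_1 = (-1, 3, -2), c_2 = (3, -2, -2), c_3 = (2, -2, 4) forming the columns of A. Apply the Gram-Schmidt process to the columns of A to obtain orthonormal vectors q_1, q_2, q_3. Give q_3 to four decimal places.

c_1 = (-1, 3, -2); ‖c_1‖ = 3.7417, so q_1 = (-0.2673, 0.8018, -0.5345).
q_1·c_2 = (-0.2673)·3 + 0.8018·(-2) + (-0.5345)·(-2) = -1.3363.
u_2 = c_2 + 1.3363·q_1 = (2.6429, -0.9286, -2.7143).
‖u_2‖ = 3.9005, so q_2 = (0.6776, -0.2381, -0.6959).
q_1·c_3 = (-0.2673)·2 + 0.8018·(-2) + (-0.5345)·4 = -4.2762; q_2·c_3 = 0.6776·2 + (-0.2381)·(-2) + (-0.6959)·4 = -0.9522.
u_3 = c_3 + 4.2762·q_1 + 0.9522·q_2 = (1.5023, 1.2019, 1.0516).
‖u_3‖ = 2.1926, so q_3 = (0.6852, 0.5482, 0.4796).

q_3 = (0.6852, 0.5482, 0.4796)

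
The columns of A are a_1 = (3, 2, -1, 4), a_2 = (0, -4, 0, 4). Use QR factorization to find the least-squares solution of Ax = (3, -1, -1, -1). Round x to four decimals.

x = (0.1429, -0.0357)

a_1 = (3, 2, -1, 4); ‖a_1‖ = 5.4772, so e_1 = (0.5477, 0.3651, -0.1826, 0.7303).
e_1·a_2 = 0.5477·0 + 0.3651·(-4) + (-0.1826)·0 + 0.7303·4 = 1.4606.
u_2 = a_2 − 1.4606·e_1 = (-0.8000, -4.5333, 0.2667, 2.9333).
‖u_2‖ = 5.4650, so e_2 = (-0.1464, -0.8295, 0.0488, 0.5367).
Qᵀb = (0.7303, -0.1952).
Back-substitute: x_2 = -0.1952/5.4650 = -0.0357.
x_1 = (0.7303 − 1.4606·(-0.0357))/5.4772 = 0.1429.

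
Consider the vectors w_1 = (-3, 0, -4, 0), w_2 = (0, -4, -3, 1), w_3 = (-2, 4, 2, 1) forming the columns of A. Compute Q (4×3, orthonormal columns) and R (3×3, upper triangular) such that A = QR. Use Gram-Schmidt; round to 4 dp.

Q = [[-0.6000, 0.3201, -0.3642], [0.0000, -0.8891, 0.0177], [-0.8000, -0.2401, 0.2732], [0.0000, 0.2223, 0.8902]], R = [[5.0000, 2.4000, -0.4000], [0.0000, 4.4989, -4.4544], [0.0000, 0.0000, 2.2356]]

w_1 = (-3, 0, -4, 0); ‖w_1‖ = 5.0000, so q_1 = (-0.6000, 0.0000, -0.8000, 0.0000).
q_1·w_2 = (-0.6000)·0 + 0.0000·(-4) + (-0.8000)·(-3) + 0.0000·1 = 2.4000.
u_2 = w_2 − 2.4000·q_1 = (1.4400, -4.0000, -1.0800, 1.0000).
‖u_2‖ = 4.4989, so q_2 = (0.3201, -0.8891, -0.2401, 0.2223).
q_1·w_3 = (-0.6000)·(-2) + 0.0000·4 + (-0.8000)·2 + 0.0000·1 = -0.4000; q_2·w_3 = 0.3201·(-2) + (-0.8891)·4 + (-0.2401)·2 + 0.2223·1 = -4.4544.
u_3 = w_3 + 0.4000·q_1 + 4.4544·q_2 = (-0.8142, 0.0395, 0.6107, 1.9901).
‖u_3‖ = 2.2356, so q_3 = (-0.3642, 0.0177, 0.2732, 0.8902).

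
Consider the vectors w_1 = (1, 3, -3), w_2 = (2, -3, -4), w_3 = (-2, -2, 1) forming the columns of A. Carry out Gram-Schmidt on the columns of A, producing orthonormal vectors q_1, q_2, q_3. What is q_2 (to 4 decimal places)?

q_2 = (0.3301, -0.7202, -0.6102)

w_1 = (1, 3, -3); ‖w_1‖ = 4.3589, so q_1 = (0.2294, 0.6882, -0.6882).
q_1·w_2 = 0.2294·2 + 0.6882·(-3) + (-0.6882)·(-4) = 1.1471.
u_2 = w_2 − 1.1471·q_1 = (1.7368, -3.7895, -3.2105).
‖u_2‖ = 5.2616, so q_2 = (0.3301, -0.7202, -0.6102).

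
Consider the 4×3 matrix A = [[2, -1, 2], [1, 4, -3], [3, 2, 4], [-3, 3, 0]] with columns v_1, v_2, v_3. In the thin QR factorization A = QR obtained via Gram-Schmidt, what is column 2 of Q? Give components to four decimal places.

e_2 = (-0.1668, 0.7388, 0.3892, 0.5243)

v_1 = (2, 1, 3, -3); ‖v_1‖ = 4.7958, so e_1 = (0.4170, 0.2085, 0.6255, -0.6255).
e_1·v_2 = 0.4170·(-1) + 0.2085·4 + 0.6255·2 + (-0.6255)·3 = -0.2085.
u_2 = v_2 + 0.2085·e_1 = (-0.9130, 4.0435, 2.1304, 2.8696).
‖u_2‖ = 5.4733, so e_2 = (-0.1668, 0.7388, 0.3892, 0.5243).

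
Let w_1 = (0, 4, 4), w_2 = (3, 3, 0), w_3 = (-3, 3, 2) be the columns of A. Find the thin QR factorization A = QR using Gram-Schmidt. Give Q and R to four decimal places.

w_1 = (0, 4, 4); ‖w_1‖ = 5.6569, so q_1 = (0.0000, 0.7071, 0.7071).
q_1·w_2 = 0.0000·3 + 0.7071·3 + 0.7071·0 = 2.1213.
u_2 = w_2 − 2.1213·q_1 = (3.0000, 1.5000, -1.5000).
‖u_2‖ = 3.6742, so q_2 = (0.8165, 0.4082, -0.4082).
q_1·w_3 = 0.0000·(-3) + 0.7071·3 + 0.7071·2 = 3.5355; q_2·w_3 = 0.8165·(-3) + 0.4082·3 + (-0.4082)·2 = -2.0412.
u_3 = w_3 − 3.5355·q_1 + 2.0412·q_2 = (-1.3333, 1.3333, -1.3333).
‖u_3‖ = 2.3094, so q_3 = (-0.5774, 0.5774, -0.5774).

Q = [[0.0000, 0.8165, -0.5774], [0.7071, 0.4082, 0.5774], [0.7071, -0.4082, -0.5774]], R = [[5.6569, 2.1213, 3.5355], [0.0000, 3.6742, -2.0412], [0.0000, 0.0000, 2.3094]]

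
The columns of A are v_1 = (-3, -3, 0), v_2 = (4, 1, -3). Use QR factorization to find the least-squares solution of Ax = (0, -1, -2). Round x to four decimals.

q_1 = v_1/‖v_1‖ = (-3, -3, 0)/4.2426 = (-0.7071, -0.7071, 0.0000).
r_{12} = q_1·v_2 = -3.5355.
u_2 = v_2 + 3.5355·q_1 = (1.5000, -1.5000, -3.0000).
‖u_2‖ = 3.6742, so q_2 = (0.4082, -0.4082, -0.8165).
Qᵀb = (0.7071, 2.0412).
Back-substitute: x_2 = 2.0412/3.6742 = 0.5556.
x_1 = (0.7071 + 3.5355·0.5556)/4.2426 = 0.6296.

x = (0.6296, 0.5556)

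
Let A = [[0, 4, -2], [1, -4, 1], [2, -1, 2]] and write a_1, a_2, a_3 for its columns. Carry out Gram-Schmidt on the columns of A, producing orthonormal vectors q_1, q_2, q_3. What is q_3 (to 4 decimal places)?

q_1 = a_1/‖a_1‖ = (0, 1, 2)/2.2361 = (0.0000, 0.4472, 0.8944).
r_{12} = q_1·a_2 = -2.6833.
u_2 = a_2 + 2.6833·q_1 = (4.0000, -2.8000, 1.4000).
‖u_2‖ = 5.0794, so q_2 = (0.7875, -0.5512, 0.2756).
r_{13} = q_1·a_3 = 2.2361; r_{23} = q_2·a_3 = -1.5750.
u_3 = a_3 − 2.2361·q_1 + 1.5750·q_2 = (-0.7597, -0.8682, 0.4341).
‖u_3‖ = 1.2326, so q_3 = (-0.6163, -0.7044, 0.3522).

q_3 = (-0.6163, -0.7044, 0.3522)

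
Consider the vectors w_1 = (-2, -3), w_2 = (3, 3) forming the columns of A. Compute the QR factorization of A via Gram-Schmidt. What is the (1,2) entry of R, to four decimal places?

w_1 = (-2, -3); ‖w_1‖ = 3.6056, so e_1 = (-0.5547, -0.8321).
r_{12} = e_1·w_2 = -4.1603.

r_{12} = -4.1603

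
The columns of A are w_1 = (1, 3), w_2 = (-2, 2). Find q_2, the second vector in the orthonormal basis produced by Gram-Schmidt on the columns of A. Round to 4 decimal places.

q_2 = (-0.9487, 0.3162)

w_1 = (1, 3); ‖w_1‖ = 3.1623, so q_1 = (0.3162, 0.9487).
q_1·w_2 = 0.3162·(-2) + 0.9487·2 = 1.2649.
u_2 = w_2 − 1.2649·q_1 = (-2.4000, 0.8000).
‖u_2‖ = 2.5298, so q_2 = (-0.9487, 0.3162).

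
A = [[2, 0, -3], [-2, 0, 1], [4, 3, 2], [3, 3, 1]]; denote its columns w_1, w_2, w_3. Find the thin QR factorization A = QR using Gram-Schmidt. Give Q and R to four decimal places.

Q = [[0.3482, -0.5911, -0.6269], [-0.3482, 0.5911, -0.3881], [0.6963, 0.2111, 0.4777], [0.5222, 0.5066, -0.4777]], R = [[5.7446, 3.6556, 0.5222], [0.0000, 2.1532, 3.2932], [0.0000, 0.0000, 1.9704]]

w_1 = (2, -2, 4, 3); ‖w_1‖ = 5.7446, so e_1 = (0.3482, -0.3482, 0.6963, 0.5222).
e_1·w_2 = 0.3482·0 + (-0.3482)·0 + 0.6963·3 + 0.5222·3 = 3.6556.
u_2 = w_2 − 3.6556·e_1 = (-1.2727, 1.2727, 0.4545, 1.0909).
‖u_2‖ = 2.1532, so e_2 = (-0.5911, 0.5911, 0.2111, 0.5066).
e_1·w_3 = 0.3482·(-3) + (-0.3482)·1 + 0.6963·2 + 0.5222·1 = 0.5222; e_2·w_3 = (-0.5911)·(-3) + 0.5911·1 + 0.2111·2 + 0.5066·1 = 3.2932.
u_3 = w_3 − 0.5222·e_1 − 3.2932·e_2 = (-1.2353, -0.7647, 0.9412, -0.9412).
‖u_3‖ = 1.9704, so e_3 = (-0.6269, -0.3881, 0.4777, -0.4777).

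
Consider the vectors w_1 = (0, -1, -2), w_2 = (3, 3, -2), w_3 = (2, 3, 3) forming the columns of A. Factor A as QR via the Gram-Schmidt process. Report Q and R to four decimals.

w_1 = (0, -1, -2); ‖w_1‖ = 2.2361, so q_1 = (0.0000, -0.4472, -0.8944).
q_1·w_2 = 0.0000·3 + (-0.4472)·3 + (-0.8944)·(-2) = 0.4472.
u_2 = w_2 − 0.4472·q_1 = (3.0000, 3.2000, -1.6000).
‖u_2‖ = 4.6690, so q_2 = (0.6425, 0.6854, -0.3427).
q_1·w_3 = 0.0000·2 + (-0.4472)·3 + (-0.8944)·3 = -4.0249; q_2·w_3 = 0.6425·2 + 0.6854·3 + (-0.3427)·3 = 2.3131.
u_3 = w_3 + 4.0249·q_1 − 2.3131·q_2 = (0.5138, -0.3853, 0.1927).
‖u_3‖ = 0.6705, so q_3 = (0.7663, -0.5747, 0.2873).

Q = [[0.0000, 0.6425, 0.7663], [-0.4472, 0.6854, -0.5747], [-0.8944, -0.3427, 0.2873]], R = [[2.2361, 0.4472, -4.0249], [0.0000, 4.6690, 2.3131], [0.0000, 0.0000, 0.6705]]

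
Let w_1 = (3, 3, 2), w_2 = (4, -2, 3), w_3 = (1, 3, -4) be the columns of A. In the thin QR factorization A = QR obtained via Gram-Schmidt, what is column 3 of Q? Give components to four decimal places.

q_3 = (0.5849, -0.0450, -0.8099)

q_1 = w_1/‖w_1‖ = (3, 3, 2)/4.6904 = (0.6396, 0.6396, 0.4264).
r_{12} = q_1·w_2 = 2.5584.
u_2 = w_2 − 2.5584·q_1 = (2.3636, -3.6364, 1.9091).
‖u_2‖ = 4.7386, so q_2 = (0.4988, -0.7674, 0.4029).
r_{13} = q_1·w_3 = 0.8528; r_{23} = q_2·w_3 = -3.4149.
u_3 = w_3 − 0.8528·q_1 + 3.4149·q_2 = (2.1579, -0.1660, -2.9879).
‖u_3‖ = 3.6894, so q_3 = (0.5849, -0.0450, -0.8099).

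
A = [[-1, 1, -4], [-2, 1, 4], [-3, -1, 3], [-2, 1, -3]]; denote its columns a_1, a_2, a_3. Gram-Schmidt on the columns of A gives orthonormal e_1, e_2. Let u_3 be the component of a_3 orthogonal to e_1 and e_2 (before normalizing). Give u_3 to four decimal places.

u_3 = (-2.7941, 4.6176, -0.5588, -2.3824)

e_1 = a_1/‖a_1‖ = (-1, -2, -3, -2)/4.2426 = (-0.2357, -0.4714, -0.7071, -0.4714).
r_{12} = e_1·a_2 = -0.4714.
u_2 = a_2 + 0.4714·e_1 = (0.8889, 0.7778, -1.3333, 0.7778).
‖u_2‖ = 1.9437, so e_2 = (0.4573, 0.4002, -0.6860, 0.4002).
r_{13} = e_1·a_3 = -1.6499; r_{23} = e_2·a_3 = -3.4871.
u_3 = a_3 + 1.6499·e_1 + 3.4871·e_2 = (-2.7941, 4.6176, -0.5588, -2.3824).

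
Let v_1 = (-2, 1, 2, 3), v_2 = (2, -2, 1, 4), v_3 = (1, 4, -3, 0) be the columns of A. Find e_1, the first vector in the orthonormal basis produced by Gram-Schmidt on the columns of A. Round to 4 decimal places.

e_1 = (-0.4714, 0.2357, 0.4714, 0.7071)

e_1 = v_1/‖v_1‖ = (-2, 1, 2, 3)/4.2426 = (-0.4714, 0.2357, 0.4714, 0.7071).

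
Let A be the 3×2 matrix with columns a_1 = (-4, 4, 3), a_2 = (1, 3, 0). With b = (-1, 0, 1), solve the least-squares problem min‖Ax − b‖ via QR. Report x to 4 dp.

e_1 = a_1/‖a_1‖ = (-4, 4, 3)/6.4031 = (-0.6247, 0.6247, 0.4685).
r_{12} = e_1·a_2 = 1.2494.
u_2 = a_2 − 1.2494·e_1 = (1.7805, 2.2195, -0.5854).
‖u_2‖ = 2.9050, so e_2 = (0.6129, 0.7640, -0.2015).
Qᵀb = (1.0932, -0.8144).
Back-substitute: x_2 = -0.8144/2.9050 = -0.2803.
x_1 = (1.0932 − 1.2494·(-0.2803))/6.4031 = 0.2254.

x = (0.2254, -0.2803)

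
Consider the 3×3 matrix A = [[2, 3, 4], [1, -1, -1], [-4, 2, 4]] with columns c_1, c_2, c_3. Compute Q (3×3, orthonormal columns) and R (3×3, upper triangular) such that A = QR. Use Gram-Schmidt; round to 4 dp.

c_1 = (2, 1, -4); ‖c_1‖ = 4.5826, so e_1 = (0.4364, 0.2182, -0.8729).
e_1·c_2 = 0.4364·3 + 0.2182·(-1) + (-0.8729)·2 = -0.6547.
u_2 = c_2 + 0.6547·e_1 = (3.2857, -0.8571, 1.4286).
‖u_2‖ = 3.6839, so e_2 = (0.8919, -0.2327, 0.3878).
e_1·c_3 = 0.4364·4 + 0.2182·(-1) + (-0.8729)·4 = -1.9640; e_2·c_3 = 0.8919·4 + (-0.2327)·(-1) + 0.3878·4 = 5.3514.
u_3 = c_3 + 1.9640·e_1 − 5.3514·e_2 = (0.0842, 0.6737, 0.2105).
‖u_3‖ = 0.7108, so e_3 = (0.1185, 0.9478, 0.2962).

Q = [[0.4364, 0.8919, 0.1185], [0.2182, -0.2327, 0.9478], [-0.8729, 0.3878, 0.2962]], R = [[4.5826, -0.6547, -1.9640], [0.0000, 3.6839, 5.3514], [0.0000, 0.0000, 0.7108]]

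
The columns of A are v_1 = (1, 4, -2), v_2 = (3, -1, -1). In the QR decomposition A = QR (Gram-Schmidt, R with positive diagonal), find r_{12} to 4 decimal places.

r_{12} = 0.2182

v_1 = (1, 4, -2); ‖v_1‖ = 4.5826, so q_1 = (0.2182, 0.8729, -0.4364).
r_{12} = q_1·v_2 = 0.2182.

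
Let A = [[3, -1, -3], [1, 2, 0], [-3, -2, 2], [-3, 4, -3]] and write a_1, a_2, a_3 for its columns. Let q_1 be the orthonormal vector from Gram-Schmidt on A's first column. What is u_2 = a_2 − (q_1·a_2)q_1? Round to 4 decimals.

a_1 = (3, 1, -3, -3); ‖a_1‖ = 5.2915, so q_1 = (0.5669, 0.1890, -0.5669, -0.5669).
q_1·a_2 = 0.5669·(-1) + 0.1890·2 + (-0.5669)·(-2) + (-0.5669)·4 = -1.3229.
u_2 = a_2 + 1.3229·q_1 = (-0.2500, 2.2500, -2.7500, 3.2500).

u_2 = (-0.2500, 2.2500, -2.7500, 3.2500)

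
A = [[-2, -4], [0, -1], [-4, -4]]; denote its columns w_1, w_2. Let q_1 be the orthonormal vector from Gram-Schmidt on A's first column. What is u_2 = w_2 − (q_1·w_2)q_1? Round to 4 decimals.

q_1 = w_1/‖w_1‖ = (-2, 0, -4)/4.4721 = (-0.4472, 0.0000, -0.8944).
r_{12} = q_1·w_2 = 5.3666.
u_2 = w_2 − 5.3666·q_1 = (-1.6000, -1.0000, 0.8000).

u_2 = (-1.6000, -1.0000, 0.8000)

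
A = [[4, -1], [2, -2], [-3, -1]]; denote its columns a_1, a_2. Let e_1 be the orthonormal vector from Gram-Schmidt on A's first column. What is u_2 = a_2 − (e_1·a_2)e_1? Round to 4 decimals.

e_1 = a_1/‖a_1‖ = (4, 2, -3)/5.3852 = (0.7428, 0.3714, -0.5571).
r_{12} = e_1·a_2 = -0.9285.
u_2 = a_2 + 0.9285·e_1 = (-0.3103, -1.6552, -1.5172).

u_2 = (-0.3103, -1.6552, -1.5172)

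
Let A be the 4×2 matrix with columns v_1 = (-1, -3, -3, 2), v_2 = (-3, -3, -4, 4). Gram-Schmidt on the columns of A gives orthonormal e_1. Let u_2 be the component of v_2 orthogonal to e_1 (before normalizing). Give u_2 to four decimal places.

v_1 = (-1, -3, -3, 2); ‖v_1‖ = 4.7958, so e_1 = (-0.2085, -0.6255, -0.6255, 0.4170).
e_1·v_2 = (-0.2085)·(-3) + (-0.6255)·(-3) + (-0.6255)·(-4) + 0.4170·4 = 6.6725.
u_2 = v_2 − 6.6725·e_1 = (-1.6087, 1.1739, 0.1739, 1.2174).

u_2 = (-1.6087, 1.1739, 0.1739, 1.2174)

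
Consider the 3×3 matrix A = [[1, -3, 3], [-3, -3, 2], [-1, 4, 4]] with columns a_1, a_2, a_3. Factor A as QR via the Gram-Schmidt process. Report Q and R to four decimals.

Q = [[0.3015, -0.5486, 0.7798], [-0.9045, -0.4232, 0.0520], [-0.3015, 0.7210, 0.6239]], R = [[3.3166, 0.6030, -2.1106], [0.0000, 5.7997, 0.3919], [0.0000, 0.0000, 4.9388]]

e_1 = a_1/‖a_1‖ = (1, -3, -1)/3.3166 = (0.3015, -0.9045, -0.3015).
r_{12} = e_1·a_2 = 0.6030.
u_2 = a_2 − 0.6030·e_1 = (-3.1818, -2.4545, 4.1818).
‖u_2‖ = 5.7997, so e_2 = (-0.5486, -0.4232, 0.7210).
r_{13} = e_1·a_3 = -2.1106; r_{23} = e_2·a_3 = 0.3919.
u_3 = a_3 + 2.1106·e_1 − 0.3919·e_2 = (3.8514, 0.2568, 3.0811).
‖u_3‖ = 4.9388, so e_3 = (0.7798, 0.0520, 0.6239).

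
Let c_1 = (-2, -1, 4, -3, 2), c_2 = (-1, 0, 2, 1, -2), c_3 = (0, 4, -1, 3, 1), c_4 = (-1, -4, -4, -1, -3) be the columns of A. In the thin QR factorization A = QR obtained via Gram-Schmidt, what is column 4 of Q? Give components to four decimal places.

e_1 = c_1/‖c_1‖ = (-2, -1, 4, -3, 2)/5.8310 = (-0.3430, -0.1715, 0.6860, -0.5145, 0.3430).
r_{12} = e_1·c_2 = 0.5145.
u_2 = c_2 − 0.5145·e_1 = (-0.8235, 0.0882, 1.6471, 1.2647, -2.1765).
‖u_2‖ = 3.1201, so e_2 = (-0.2639, 0.0283, 0.5279, 0.4053, -0.6976).
r_{13} = e_1·c_3 = -2.5725; r_{23} = e_2·c_3 = 0.1037.
u_3 = c_3 + 2.5725·e_1 − 0.1037·e_2 = (-0.8550, 3.5559, 0.7100, 1.6344, 1.9547).
‖u_3‖ = 4.5135, so e_3 = (-0.1894, 0.7878, 0.1573, 0.3621, 0.4331).
r_{14} = e_1·c_4 = -2.2295; r_{24} = e_2·c_4 = -0.2734; r_{34} = e_3·c_4 = -5.2525.
u_4 = c_4 + 2.2295·e_1 + 0.2734·e_2 + 5.2525·e_3 = (-2.8318, -0.2365, -1.5001, -0.1342, -0.1513).
‖u_4‖ = 3.2197, so e_4 = (-0.8795, -0.0735, -0.4659, -0.0417, -0.0470).

e_4 = (-0.8795, -0.0735, -0.4659, -0.0417, -0.0470)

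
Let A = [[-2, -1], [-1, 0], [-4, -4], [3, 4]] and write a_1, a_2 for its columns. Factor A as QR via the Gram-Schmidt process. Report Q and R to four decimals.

Q = [[-0.3651, 0.5774], [-0.1826, 0.5774], [-0.7303, 0.0000], [0.5477, 0.5774]], R = [[5.4772, 5.4772], [0.0000, 1.7321]]

a_1 = (-2, -1, -4, 3); ‖a_1‖ = 5.4772, so e_1 = (-0.3651, -0.1826, -0.7303, 0.5477).
e_1·a_2 = (-0.3651)·(-1) + (-0.1826)·0 + (-0.7303)·(-4) + 0.5477·4 = 5.4772.
u_2 = a_2 − 5.4772·e_1 = (1.0000, 1.0000, 0.0000, 1.0000).
‖u_2‖ = 1.7321, so e_2 = (0.5774, 0.5774, 0.0000, 0.5774).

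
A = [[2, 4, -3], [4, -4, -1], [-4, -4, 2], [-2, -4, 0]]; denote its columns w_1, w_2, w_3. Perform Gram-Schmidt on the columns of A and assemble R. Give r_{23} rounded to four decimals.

w_1 = (2, 4, -4, -2); ‖w_1‖ = 6.3246, so e_1 = (0.3162, 0.6325, -0.6325, -0.3162).
e_1·w_2 = 0.3162·4 + 0.6325·(-4) + (-0.6325)·(-4) + (-0.3162)·(-4) = 2.5298.
u_2 = w_2 − 2.5298·e_1 = (3.2000, -5.6000, -2.4000, -3.2000).
‖u_2‖ = 7.5895, so e_2 = (0.4216, -0.7379, -0.3162, -0.4216).
r_{23} = e_2·w_3 = -1.1595.

r_{23} = -1.1595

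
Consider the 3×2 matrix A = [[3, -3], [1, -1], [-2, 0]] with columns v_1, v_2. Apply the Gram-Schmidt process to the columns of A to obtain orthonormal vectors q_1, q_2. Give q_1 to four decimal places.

v_1 = (3, 1, -2); ‖v_1‖ = 3.7417, so q_1 = (0.8018, 0.2673, -0.5345).

q_1 = (0.8018, 0.2673, -0.5345)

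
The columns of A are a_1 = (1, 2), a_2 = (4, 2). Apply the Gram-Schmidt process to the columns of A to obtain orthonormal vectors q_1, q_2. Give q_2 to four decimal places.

q_2 = (0.8944, -0.4472)

a_1 = (1, 2); ‖a_1‖ = 2.2361, so q_1 = (0.4472, 0.8944).
q_1·a_2 = 0.4472·4 + 0.8944·2 = 3.5777.
u_2 = a_2 − 3.5777·q_1 = (2.4000, -1.2000).
‖u_2‖ = 2.6833, so q_2 = (0.8944, -0.4472).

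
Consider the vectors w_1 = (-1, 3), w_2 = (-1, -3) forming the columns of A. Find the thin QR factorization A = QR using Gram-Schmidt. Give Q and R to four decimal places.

Q = [[-0.3162, -0.9487], [0.9487, -0.3162]], R = [[3.1623, -2.5298], [0.0000, 1.8974]]

w_1 = (-1, 3); ‖w_1‖ = 3.1623, so e_1 = (-0.3162, 0.9487).
e_1·w_2 = (-0.3162)·(-1) + 0.9487·(-3) = -2.5298.
u_2 = w_2 + 2.5298·e_1 = (-1.8000, -0.6000).
‖u_2‖ = 1.8974, so e_2 = (-0.9487, -0.3162).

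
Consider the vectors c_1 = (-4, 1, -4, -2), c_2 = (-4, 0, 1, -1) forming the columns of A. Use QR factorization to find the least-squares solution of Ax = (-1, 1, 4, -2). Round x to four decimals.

x = (-0.5660, 0.9957)

c_1 = (-4, 1, -4, -2); ‖c_1‖ = 6.0828, so e_1 = (-0.6576, 0.1644, -0.6576, -0.3288).
e_1·c_2 = (-0.6576)·(-4) + 0.1644·0 + (-0.6576)·1 + (-0.3288)·(-1) = 2.3016.
u_2 = c_2 − 2.3016·e_1 = (-2.4865, -0.3784, 2.5135, -0.2432).
‖u_2‖ = 3.5641, so e_2 = (-0.6977, -0.1062, 0.7052, -0.0682).
Qᵀb = (-1.1508, 3.5489).
Back-substitute: x_2 = 3.5489/3.5641 = 0.9957.
x_1 = (-1.1508 − 2.3016·0.9957)/6.0828 = -0.5660.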